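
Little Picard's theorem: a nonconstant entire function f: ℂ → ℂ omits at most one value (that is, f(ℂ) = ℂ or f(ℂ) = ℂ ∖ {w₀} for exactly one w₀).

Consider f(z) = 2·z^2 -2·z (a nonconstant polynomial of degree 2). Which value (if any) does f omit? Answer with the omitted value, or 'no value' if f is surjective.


Little Picard bounds the complement of f(ℂ) to at most one point.
For every w ∈ ℂ, the equation p(z) − w = 0 is a nonconstant polynomial in z and hence has at least one root by the fundamental theorem of algebra. So p is surjective onto ℂ, omitting no value.

Omitted value: no value.


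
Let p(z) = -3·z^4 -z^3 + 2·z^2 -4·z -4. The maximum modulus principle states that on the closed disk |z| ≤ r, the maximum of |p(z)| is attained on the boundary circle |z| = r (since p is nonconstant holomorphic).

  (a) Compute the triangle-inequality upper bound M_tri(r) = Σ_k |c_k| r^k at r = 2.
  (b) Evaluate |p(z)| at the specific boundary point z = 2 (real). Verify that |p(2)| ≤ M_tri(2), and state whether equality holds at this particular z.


Coefficients: c_0 = -4, c_1 = -4, c_2 = 2, c_3 = -1, c_4 = -3. Radius r = 2.
Part (a). Triangle bound: M_tri(r) = Σ_k |c_k| r^k
  = |-4|·2^0 + |-4|·2^1 + |2|·2^2 + |-1|·2^3 + |-3|·2^4
  = 4 + 8 + 8 + 8 + 48 = 76.
This bounds M(r) := max_{|z|=r} |p(z)| from above; equality holds iff all terms c_k z^k can be made to align in phase at a single z on |z|=r.
Part (b). At z = 2 (real, on the circle |z| = r):
  p(2) = (-4)·2^0 + (-4)·2^1 + (2)·2^2 + (-1)·2^3 + (-3)·2^4 = -60.
  |p(2)| = 60.
Check: |p(2)| = 60 ≤ 76 = M_tri(2). ✓ Equality does not hold at z = 2 (the coefficients have mixed signs, so the terms do not all align in phase there).

M_tri(2) = 76; |p(2)| = 60; equality at z=2: no.


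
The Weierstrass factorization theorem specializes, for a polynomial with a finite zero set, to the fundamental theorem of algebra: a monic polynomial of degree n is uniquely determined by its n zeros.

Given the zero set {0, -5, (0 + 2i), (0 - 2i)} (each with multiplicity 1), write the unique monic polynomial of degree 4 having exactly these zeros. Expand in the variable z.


The polynomial is p(z) = ∏_{α ∈ S} (z − α), where S = {0, -5, (0 + 2i), (0 - 2i)}.
Expanding the product yields: p(z) = z^4 + 5·z^3 + 4·z^2 + 20·z.
Note conjugate pairs combine to real quadratics: (z − (0+2i))(z − (0−2i)) = z² + 4.
The resulting polynomial has degree 4 and real coefficients as required.

p(z) = z^4 + 5·z^3 + 4·z^2 + 20·z.


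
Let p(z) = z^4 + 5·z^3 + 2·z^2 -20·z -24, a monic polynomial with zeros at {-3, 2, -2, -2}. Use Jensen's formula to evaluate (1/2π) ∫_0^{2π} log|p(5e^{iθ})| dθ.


Zeros: -3, -2, -2, 2; r = 5.
Inside |z| < r: -3, -2, -2, 2. Outside (|z| ≥ r): ∅.
p(0) = -24, so log|p(0)| = log(24) = 3.1781.
Apply Jensen: I(r) = log|p(0)| + Σ_k log(r/|z_k|), summed over zeros inside |z| < r.
  log(r/|z_k|) for z_k = -3: log(5/3) = 0.5108
  log(r/|z_k|) for z_k = 2: log(5/2) = 0.9163
  log(r/|z_k|) for z_k = -2: log(5/2) = 0.9163
  log(r/|z_k|) for z_k = -2: log(5/2) = 0.9163
Sum over inside zeros: 3.2597.
I(r) = log|p(0)| + (inside sum) = 3.1781 + 3.2597 = 6.4378.
Closed form (all zeros inside, monic): I(r) = n·log(r) = 4·log(5) = 6.4378. ✓

I(r) ≈ 6.4378.


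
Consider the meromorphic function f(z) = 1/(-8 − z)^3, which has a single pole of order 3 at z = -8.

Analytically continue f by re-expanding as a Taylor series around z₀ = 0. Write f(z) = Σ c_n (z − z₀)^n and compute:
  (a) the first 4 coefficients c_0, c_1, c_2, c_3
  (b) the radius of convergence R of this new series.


Let w = z − z₀, so z = z₀ + w.
Then -8 − z = -8 − (z₀ + w) = (-8 − z₀) − w = -8 − w.
f(z) = 1/(-8 − w)^3 = (1/(-8)^3) · (1 − w/(-8))^{−3}.
By the binomial series (1−u)^{−3} = Σ_{n≥0} C(n+2, 2) u^n for |u|<1, with u = w/(-8):
  c_n = C(n+2, 2) / (-8)^(n+3).
  c_0 = 1/(-8)^3 = -1/512.
  c_1 = 3/(-8)^4 = 3/4096.
  c_2 = 6/(-8)^5 = -3/16384.
  c_3 = 10/(-8)^6 = 5/131072.
The series is valid for |w/d| < 1, i.e. |z − z₀| < |d|.
Radius of convergence: R = |-8 − z₀| = |-8| = 8 (distance from z₀ to the singularity z = -8).

c_0 = -1/512, c_1 = 3/4096, c_2 = -3/16384, c_3 = 5/131072; R = 8.


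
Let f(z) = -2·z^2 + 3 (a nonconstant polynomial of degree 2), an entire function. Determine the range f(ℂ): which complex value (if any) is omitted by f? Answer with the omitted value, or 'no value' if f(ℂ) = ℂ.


Little Picard bounds the complement of f(ℂ) to at most one point.
For every w ∈ ℂ, the equation p(z) − w = 0 is a nonconstant polynomial in z and hence has at least one root by the fundamental theorem of algebra. So p is surjective onto ℂ, omitting no value.

Omitted value: no value.


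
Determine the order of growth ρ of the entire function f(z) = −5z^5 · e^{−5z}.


M(r) = max_{|z|=r} |-5|·|z|^5·|e^{−5z}| = 5·r^5 · e^{5r^1} (the factors attain their maxima compatibly on |z|=r). Then log M(r) = log 5 + 5·log r + 5r^1, dominated by the last term, so log log M(r) ~ 1·log r. The polynomial factor -5z^5 contributes only a log r term and does not affect the order. ρ = 1.
Therefore ρ = 1.

Order ρ = 1.


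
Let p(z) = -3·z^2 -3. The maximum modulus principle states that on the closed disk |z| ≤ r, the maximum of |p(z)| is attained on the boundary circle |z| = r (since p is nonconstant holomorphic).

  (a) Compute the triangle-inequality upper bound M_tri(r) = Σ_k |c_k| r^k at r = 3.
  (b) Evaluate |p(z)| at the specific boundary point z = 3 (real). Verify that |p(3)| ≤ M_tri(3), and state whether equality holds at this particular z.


Coefficients: c_0 = -3, c_1 = 0, c_2 = -3. Radius r = 3.
Part (a). Triangle bound: M_tri(r) = Σ_k |c_k| r^k
  = |-3|·3^0 + |0|·3^1 + |-3|·3^2
  = 3 + 0 + 27 = 30.
This bounds M(r) := max_{|z|=r} |p(z)| from above; equality holds iff all terms c_k z^k can be made to align in phase at a single z on |z|=r.
Part (b). At z = 3 (real, on the circle |z| = r):
  p(3) = (-3)·3^0 + (0)·3^1 + (-3)·3^2 = -30.
  |p(3)| = 30.
Since all nonzero coefficients share the same sign, |p(3)| = 30 = M_tri(3); the triangle bound is attained at z = 3, so in fact M(r) = 30.

M_tri(3) = 30; |p(3)| = 30; equality at z=3: yes.


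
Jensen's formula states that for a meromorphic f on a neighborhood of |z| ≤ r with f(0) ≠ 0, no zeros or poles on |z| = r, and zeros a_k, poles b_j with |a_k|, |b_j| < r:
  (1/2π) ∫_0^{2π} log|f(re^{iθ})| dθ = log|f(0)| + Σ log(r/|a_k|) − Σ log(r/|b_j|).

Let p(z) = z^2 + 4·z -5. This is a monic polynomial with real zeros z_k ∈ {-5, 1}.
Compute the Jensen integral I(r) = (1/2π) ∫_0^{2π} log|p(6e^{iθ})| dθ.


Zeros: -5, 1; r = 6.
Inside |z| < r: -5, 1. Outside (|z| ≥ r): ∅.
p(0) = -5, so log|p(0)| = log(5) = 1.6094.
Apply Jensen: I(r) = log|p(0)| + Σ_k log(r/|z_k|), summed over zeros inside |z| < r.
  log(r/|z_k|) for z_k = -5: log(6/5) = 0.1823
  log(r/|z_k|) for z_k = 1: log(6/1) = 1.7918
Sum over inside zeros: 1.9741.
I(r) = log|p(0)| + (inside sum) = 1.6094 + 1.9741 = 3.5835.
Closed form (all zeros inside, monic): I(r) = n·log(r) = 2·log(6) = 3.5835. ✓

I(r) ≈ 3.5835.


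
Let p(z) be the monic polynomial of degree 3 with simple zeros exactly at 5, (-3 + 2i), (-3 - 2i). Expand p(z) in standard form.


The polynomial is p(z) = ∏_{α ∈ S} (z − α), where S = {5, (-3 + 2i), (-3 - 2i)}.
Expanding the product yields: p(z) = z^3 + z^2 -17·z -65.
Note conjugate pairs combine to real quadratics: (z − (-3+2i))(z − (-3−2i)) = z² + 6z + 13.
The resulting polynomial has degree 3 and real coefficients as required.

p(z) = z^3 + z^2 -17·z -65.


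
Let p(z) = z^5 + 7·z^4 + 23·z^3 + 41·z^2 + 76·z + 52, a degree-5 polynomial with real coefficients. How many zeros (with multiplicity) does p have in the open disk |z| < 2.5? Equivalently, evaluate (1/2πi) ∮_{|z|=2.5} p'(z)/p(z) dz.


The zeros of p are: (0 + 2i), (0 - 2i), -1, (-3 + 2i), (-3 - 2i).
Their magnitudes are: 2, 2, 1, 3.606, 3.606.
Zeros with |z| < R = 2.5: (0 + 2i), (0 - 2i), -1.
Count = 3.
By the argument principle, (1/2πi) ∮_{|z|=R} p'(z)/p(z) dz equals exactly this count.

Number of zeros inside |z| < 2.5: 3.


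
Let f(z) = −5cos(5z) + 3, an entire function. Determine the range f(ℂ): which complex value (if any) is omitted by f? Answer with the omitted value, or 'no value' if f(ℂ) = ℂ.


Little Picard bounds the complement of f(ℂ) to at most one point.
cos is entire and surjective onto ℂ: for every w ∈ ℂ, cos(ζ) = w has a solution ζ ∈ ℂ (e.g., via the complex inverse arccos). With ζ = 5z this gives z = ζ/(5). Then -5·cos(5z) takes every value in -5·ℂ = ℂ, and adding 3 is a bijection of ℂ. So f is surjective and omits no value. (Note: only on the real line is cos bounded by [−1, 1].)

Omitted value: no value.


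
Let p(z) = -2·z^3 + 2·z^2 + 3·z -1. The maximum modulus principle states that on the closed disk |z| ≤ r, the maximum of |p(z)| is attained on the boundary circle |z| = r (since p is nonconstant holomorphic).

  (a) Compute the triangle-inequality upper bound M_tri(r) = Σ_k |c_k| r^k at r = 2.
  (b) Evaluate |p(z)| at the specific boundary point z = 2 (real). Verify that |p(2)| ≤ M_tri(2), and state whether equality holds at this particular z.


Coefficients: c_0 = -1, c_1 = 3, c_2 = 2, c_3 = -2. Radius r = 2.
Part (a). Triangle bound: M_tri(r) = Σ_k |c_k| r^k
  = |-1|·2^0 + |3|·2^1 + |2|·2^2 + |-2|·2^3
  = 1 + 6 + 8 + 16 = 31.
This bounds M(r) := max_{|z|=r} |p(z)| from above; equality holds iff all terms c_k z^k can be made to align in phase at a single z on |z|=r.
Part (b). At z = 2 (real, on the circle |z| = r):
  p(2) = (-1)·2^0 + (3)·2^1 + (2)·2^2 + (-2)·2^3 = -3.
  |p(2)| = 3.
Check: |p(2)| = 3 ≤ 31 = M_tri(2). ✓ Equality does not hold at z = 2 (the coefficients have mixed signs, so the terms do not all align in phase there).

M_tri(2) = 31; |p(2)| = 3; equality at z=2: no.


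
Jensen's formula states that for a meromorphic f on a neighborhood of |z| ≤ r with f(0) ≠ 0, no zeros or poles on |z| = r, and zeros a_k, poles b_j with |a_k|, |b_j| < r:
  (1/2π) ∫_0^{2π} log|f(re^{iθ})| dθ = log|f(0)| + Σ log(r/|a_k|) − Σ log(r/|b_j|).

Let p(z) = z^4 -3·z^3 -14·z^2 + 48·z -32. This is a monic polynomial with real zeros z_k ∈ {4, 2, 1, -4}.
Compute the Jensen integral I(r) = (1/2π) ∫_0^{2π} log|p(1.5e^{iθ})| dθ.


Zeros: -4, 1, 2, 4; r = 1.5.
Inside |z| < r: 1. Outside (|z| ≥ r): -4, 2, 4.
p(0) = -32, so log|p(0)| = log(32) = 3.4657.
Apply Jensen: I(r) = log|p(0)| + Σ_k log(r/|z_k|), summed over zeros inside |z| < r.
  log(r/|z_k|) for z_k = 1: log(1.5/1) = 0.4055
  Outside zeros (-4, 2, 4) contribute nothing to the Jensen sum.
Sum over inside zeros: 0.4055.
I(r) = log|p(0)| + (inside sum) = 3.4657 + 0.4055 = 3.8712.
Note: since some zeros are outside |z| ≤ r, the simplified n·log(r) form does NOT apply — only the inside zeros contribute.

I(r) ≈ 3.8712.


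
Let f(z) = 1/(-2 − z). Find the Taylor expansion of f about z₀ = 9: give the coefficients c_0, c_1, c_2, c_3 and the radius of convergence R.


Let w = z − z₀, so z = z₀ + w.
Then -2 − z = -2 − (z₀ + w) = (-2 − z₀) − w = -11 − w.
f(z) = 1/(-11 − w) = (1/(-11)) · 1/(1 − w/(-11)) = Σ_{n≥0} w^n / (-11)^(n+1).
So c_n = 1/(-11)^(n+1):
  c_0 = 1/(-11)^1 = -1/11.
  c_1 = 1/(-11)^2 = 1/121.
  c_2 = 1/(-11)^3 = -1/1331.
  c_3 = 1/(-11)^4 = 1/14641.
The series is valid for |w/d| < 1, i.e. |z − z₀| < |d|.
Radius of convergence: R = |-2 − z₀| = |-11| = 11 (distance from z₀ to the singularity z = -2).

c_0 = -1/11, c_1 = 1/121, c_2 = -1/1331, c_3 = 1/14641; R = 11.


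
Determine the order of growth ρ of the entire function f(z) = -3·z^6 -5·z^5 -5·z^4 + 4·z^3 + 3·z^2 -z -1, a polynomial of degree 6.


|f(z)| ≤ Σ|c_k|·r^k = O(r^6) as r → ∞. Polynomial growth is O(e^{r^ε}) for every ε > 0 (since r^6/e^{r^ε} → 0), so ρ ≤ ε for all ε > 0, i.e. ρ = 0. Every nonconstant polynomial has order 0.
Therefore ρ = 0.

Order ρ = 0.


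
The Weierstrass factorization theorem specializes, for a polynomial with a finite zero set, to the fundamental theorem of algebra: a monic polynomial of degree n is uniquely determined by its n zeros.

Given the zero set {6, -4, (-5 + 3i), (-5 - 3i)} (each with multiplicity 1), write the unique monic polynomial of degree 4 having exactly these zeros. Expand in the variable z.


The polynomial is p(z) = ∏_{α ∈ S} (z − α), where S = {6, -4, (-5 + 3i), (-5 - 3i)}.
Expanding the product yields: p(z) = z^4 + 8·z^3 -10·z^2 -308·z -816.
Note conjugate pairs combine to real quadratics: (z − (-5+3i))(z − (-5−3i)) = z² + 10z + 34.
The resulting polynomial has degree 4 and real coefficients as required.

p(z) = z^4 + 8·z^3 -10·z^2 -308·z -816.


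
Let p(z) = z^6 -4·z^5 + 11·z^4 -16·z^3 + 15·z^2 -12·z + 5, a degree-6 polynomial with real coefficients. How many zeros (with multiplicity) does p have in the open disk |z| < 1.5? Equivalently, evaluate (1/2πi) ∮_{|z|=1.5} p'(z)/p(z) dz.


The zeros of p are: 1, (0 + 1i), (0 - 1i), 1, (1 + 2i), (1 - 2i).
Their magnitudes are: 1, 1, 1, 1, 2.236, 2.236.
Zeros with |z| < R = 1.5: 1, (0 + 1i), (0 - 1i), 1.
Count = 4.
By the argument principle, (1/2πi) ∮_{|z|=R} p'(z)/p(z) dz equals exactly this count.

Number of zeros inside |z| < 1.5: 4.


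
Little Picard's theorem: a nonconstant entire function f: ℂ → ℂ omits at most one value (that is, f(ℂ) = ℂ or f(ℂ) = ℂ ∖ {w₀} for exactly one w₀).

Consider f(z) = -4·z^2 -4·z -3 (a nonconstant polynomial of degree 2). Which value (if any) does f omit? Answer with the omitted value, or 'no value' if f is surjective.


Little Picard bounds the complement of f(ℂ) to at most one point.
For every w ∈ ℂ, the equation p(z) − w = 0 is a nonconstant polynomial in z and hence has at least one root by the fundamental theorem of algebra. So p is surjective onto ℂ, omitting no value.

Omitted value: no value.


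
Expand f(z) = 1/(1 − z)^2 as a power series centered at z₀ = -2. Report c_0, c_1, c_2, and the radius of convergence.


Let w = z − z₀, so z = z₀ + w.
Then 1 − z = 1 − (z₀ + w) = (1 − z₀) − w = 3 − w.
f(z) = 1/(3 − w)^2 = (1/(3)^2) · (1 − w/(3))^{−2}.
By the binomial series (1−u)^{−2} = Σ_{n≥0} C(n+1, 1) u^n for |u|<1, with u = w/(3):
  c_n = C(n+1, 1) / (3)^(n+2).
  c_0 = 1/(3)^2 = 1/9.
  c_1 = 2/(3)^3 = 2/27.
  c_2 = 3/(3)^4 = 1/27.
The series is valid for |w/d| < 1, i.e. |z − z₀| < |d|.
Radius of convergence: R = |1 − z₀| = |3| = 3 (distance from z₀ to the singularity z = 1).

c_0 = 1/9, c_1 = 2/27, c_2 = 1/27; R = 3.


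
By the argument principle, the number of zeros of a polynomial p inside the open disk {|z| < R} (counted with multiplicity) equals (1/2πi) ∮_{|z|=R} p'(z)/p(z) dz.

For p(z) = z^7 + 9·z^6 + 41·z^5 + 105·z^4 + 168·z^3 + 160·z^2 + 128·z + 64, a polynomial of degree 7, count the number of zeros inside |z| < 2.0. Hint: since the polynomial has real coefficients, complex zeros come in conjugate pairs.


The zeros of p are: (0 + 1i), (0 - 1i), (-2 + 2i), (-2 - 2i), (-2 + 2i), (-2 - 2i), -1.
Their magnitudes are: 1, 1, 2.828, 2.828, 2.828, 2.828, 1.
Zeros with |z| < R = 2.0: (0 + 1i), (0 - 1i), -1.
Count = 3.
By the argument principle, (1/2πi) ∮_{|z|=R} p'(z)/p(z) dz equals exactly this count.

Number of zeros inside |z| < 2.0: 3.


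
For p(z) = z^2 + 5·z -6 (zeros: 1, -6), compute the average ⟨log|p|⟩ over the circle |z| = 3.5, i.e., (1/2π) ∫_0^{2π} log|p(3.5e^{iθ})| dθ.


Zeros: -6, 1; r = 3.5.
Inside |z| < r: 1. Outside (|z| ≥ r): -6.
p(0) = -6, so log|p(0)| = log(6) = 1.7918.
Apply Jensen: I(r) = log|p(0)| + Σ_k log(r/|z_k|), summed over zeros inside |z| < r.
  log(r/|z_k|) for z_k = 1: log(3.5/1) = 1.2528
  Outside zeros (-6) contribute nothing to the Jensen sum.
Sum over inside zeros: 1.2528.
I(r) = log|p(0)| + (inside sum) = 1.7918 + 1.2528 = 3.0445.
Note: since some zeros are outside |z| ≤ r, the simplified n·log(r) form does NOT apply — only the inside zeros contribute.

I(r) ≈ 3.0445.


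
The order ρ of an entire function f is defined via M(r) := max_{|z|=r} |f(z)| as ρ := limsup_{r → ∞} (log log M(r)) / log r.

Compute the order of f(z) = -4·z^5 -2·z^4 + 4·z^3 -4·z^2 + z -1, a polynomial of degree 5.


|f(z)| ≤ Σ|c_k|·r^k = O(r^5) as r → ∞. Polynomial growth is O(e^{r^ε}) for every ε > 0 (since r^5/e^{r^ε} → 0), so ρ ≤ ε for all ε > 0, i.e. ρ = 0. Every nonconstant polynomial has order 0.
Therefore ρ = 0.

Order ρ = 0.


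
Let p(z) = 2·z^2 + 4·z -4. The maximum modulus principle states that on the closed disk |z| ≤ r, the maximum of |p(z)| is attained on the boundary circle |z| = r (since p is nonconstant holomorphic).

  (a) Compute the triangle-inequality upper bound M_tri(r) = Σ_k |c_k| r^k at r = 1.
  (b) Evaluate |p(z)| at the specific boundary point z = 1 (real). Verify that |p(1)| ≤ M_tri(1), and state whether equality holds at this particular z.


Coefficients: c_0 = -4, c_1 = 4, c_2 = 2. Radius r = 1.
Part (a). Triangle bound: M_tri(r) = Σ_k |c_k| r^k
  = |-4|·1^0 + |4|·1^1 + |2|·1^2
  = 4 + 4 + 2 = 10.
This bounds M(r) := max_{|z|=r} |p(z)| from above; equality holds iff all terms c_k z^k can be made to align in phase at a single z on |z|=r.
Part (b). At z = 1 (real, on the circle |z| = r):
  p(1) = (-4)·1^0 + (4)·1^1 + (2)·1^2 = 2.
  |p(1)| = 2.
Check: |p(1)| = 2 ≤ 10 = M_tri(1). ✓ Equality does not hold at z = 1 (the coefficients have mixed signs, so the terms do not all align in phase there).

M_tri(1) = 10; |p(1)| = 2; equality at z=1: no.


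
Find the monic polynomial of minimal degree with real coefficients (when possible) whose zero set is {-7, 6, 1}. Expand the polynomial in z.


The polynomial is p(z) = ∏_{α ∈ S} (z − α), where S = {-7, 6, 1}.
Expanding the product yields: p(z) = z^3 -43·z + 42.
The resulting polynomial has degree 3 and real coefficients as required.

p(z) = z^3 -43·z + 42.


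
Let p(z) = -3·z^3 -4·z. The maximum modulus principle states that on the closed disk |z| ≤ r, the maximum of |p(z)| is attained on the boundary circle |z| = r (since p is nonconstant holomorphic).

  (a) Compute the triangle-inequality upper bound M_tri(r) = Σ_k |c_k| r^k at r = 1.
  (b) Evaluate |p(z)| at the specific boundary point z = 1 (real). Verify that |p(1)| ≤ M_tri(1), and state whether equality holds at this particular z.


Coefficients: c_0 = 0, c_1 = -4, c_2 = 0, c_3 = -3. Radius r = 1.
Part (a). Triangle bound: M_tri(r) = Σ_k |c_k| r^k
  = |0|·1^0 + |-4|·1^1 + |0|·1^2 + |-3|·1^3
  = 0 + 4 + 0 + 3 = 7.
This bounds M(r) := max_{|z|=r} |p(z)| from above; equality holds iff all terms c_k z^k can be made to align in phase at a single z on |z|=r.
Part (b). At z = 1 (real, on the circle |z| = r):
  p(1) = (0)·1^0 + (-4)·1^1 + (0)·1^2 + (-3)·1^3 = -7.
  |p(1)| = 7.
Since all nonzero coefficients share the same sign, |p(1)| = 7 = M_tri(1); the triangle bound is attained at z = 1, so in fact M(r) = 7.

M_tri(1) = 7; |p(1)| = 7; equality at z=1: yes.


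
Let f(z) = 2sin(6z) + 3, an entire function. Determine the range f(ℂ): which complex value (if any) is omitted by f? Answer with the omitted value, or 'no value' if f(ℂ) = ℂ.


Little Picard bounds the complement of f(ℂ) to at most one point.
sin is entire and surjective onto ℂ: for every w ∈ ℂ, sin(ζ) = w has a solution ζ ∈ ℂ (e.g., via the complex inverse arcsin). With ζ = 6z this gives z = ζ/(6). Then 2·sin(6z) takes every value in 2·ℂ = ℂ, and adding 3 is a bijection of ℂ. So f is surjective and omits no value. (Note: only on the real line is sin bounded by [−1, 1].)

Omitted value: no value.


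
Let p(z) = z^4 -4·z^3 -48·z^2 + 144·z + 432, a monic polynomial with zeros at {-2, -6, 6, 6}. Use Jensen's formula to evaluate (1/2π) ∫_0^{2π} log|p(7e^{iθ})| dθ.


Zeros: -6, -2, 6, 6; r = 7.
Inside |z| < r: -6, -2, 6, 6. Outside (|z| ≥ r): ∅.
p(0) = 432, so log|p(0)| = log(432) = 6.0684.
Apply Jensen: I(r) = log|p(0)| + Σ_k log(r/|z_k|), summed over zeros inside |z| < r.
  log(r/|z_k|) for z_k = -2: log(7/2) = 1.2528
  log(r/|z_k|) for z_k = -6: log(7/6) = 0.1542
  log(r/|z_k|) for z_k = 6: log(7/6) = 0.1542
  log(r/|z_k|) for z_k = 6: log(7/6) = 0.1542
Sum over inside zeros: 1.7152.
I(r) = log|p(0)| + (inside sum) = 6.0684 + 1.7152 = 7.7836.
Closed form (all zeros inside, monic): I(r) = n·log(r) = 4·log(7) = 7.7836. ✓

I(r) ≈ 7.7836.


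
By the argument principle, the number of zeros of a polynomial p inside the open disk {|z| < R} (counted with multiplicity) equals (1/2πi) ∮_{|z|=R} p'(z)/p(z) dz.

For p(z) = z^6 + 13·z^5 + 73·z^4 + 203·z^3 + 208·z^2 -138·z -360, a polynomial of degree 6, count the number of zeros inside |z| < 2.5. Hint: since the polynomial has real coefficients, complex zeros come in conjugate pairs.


The zeros of p are: (-3 + 3i), (-3 - 3i), 1, (-2 + 1i), (-2 - 1i), -4.
Their magnitudes are: 4.243, 4.243, 1, 2.236, 2.236, 4.
Zeros with |z| < R = 2.5: 1, (-2 + 1i), (-2 - 1i).
Count = 3.
By the argument principle, (1/2πi) ∮_{|z|=R} p'(z)/p(z) dz equals exactly this count.

Number of zeros inside |z| < 2.5: 3.


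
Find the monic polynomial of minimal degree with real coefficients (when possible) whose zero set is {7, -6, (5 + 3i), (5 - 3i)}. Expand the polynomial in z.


The polynomial is p(z) = ∏_{α ∈ S} (z − α), where S = {7, -6, (5 + 3i), (5 - 3i)}.
Expanding the product yields: p(z) = z^4 -11·z^3 + 2·z^2 + 386·z -1428.
Note conjugate pairs combine to real quadratics: (z − (5+3i))(z − (5−3i)) = z² − 10z + 34.
The resulting polynomial has degree 4 and real coefficients as required.

p(z) = z^4 -11·z^3 + 2·z^2 + 386·z -1428.


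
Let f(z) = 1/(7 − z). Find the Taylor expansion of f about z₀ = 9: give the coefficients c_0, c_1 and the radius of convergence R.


Let w = z − z₀, so z = z₀ + w.
Then 7 − z = 7 − (z₀ + w) = (7 − z₀) − w = -2 − w.
f(z) = 1/(-2 − w) = (1/(-2)) · 1/(1 − w/(-2)) = Σ_{n≥0} w^n / (-2)^(n+1).
So c_n = 1/(-2)^(n+1):
  c_0 = 1/(-2)^1 = -1/2.
  c_1 = 1/(-2)^2 = 1/4.
The series is valid for |w/d| < 1, i.e. |z − z₀| < |d|.
Radius of convergence: R = |7 − z₀| = |-2| = 2 (distance from z₀ to the singularity z = 7).

c_0 = -1/2, c_1 = 1/4; R = 2.


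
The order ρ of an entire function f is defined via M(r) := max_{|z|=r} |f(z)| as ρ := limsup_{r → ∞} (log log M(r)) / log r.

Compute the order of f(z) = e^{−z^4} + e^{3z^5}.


Each summand is entire of order 4 and 5 respectively (as in the single-exponential case). The order of a sum is at most the max of the orders, so ρ ≤ 5. For the lower bound: on |z|=r choose arg z so that 3z^5 is real positive; then |e^{3z^5}| = e^{3r^5} while |e^{-1z^4}| ≤ e^{1r^4} = o(e^{3r^5}). So |f| ≥ e^{3r^5}(1 − o(1)) and ρ ≥ 5. Hence ρ = max(4, 5) = 5.
Therefore ρ = 5.

Order ρ = 5.


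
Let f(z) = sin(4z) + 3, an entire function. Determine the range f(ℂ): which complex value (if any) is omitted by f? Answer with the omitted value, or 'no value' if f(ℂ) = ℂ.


Little Picard bounds the complement of f(ℂ) to at most one point.
sin is entire and surjective onto ℂ: for every w ∈ ℂ, sin(ζ) = w has a solution ζ ∈ ℂ (e.g., via the complex inverse arcsin). With ζ = 4z this gives z = ζ/(4). Then 1·sin(4z) takes every value in 1·ℂ = ℂ, and adding 3 is a bijection of ℂ. So f is surjective and omits no value. (Note: only on the real line is sin bounded by [−1, 1].)

Omitted value: no value.


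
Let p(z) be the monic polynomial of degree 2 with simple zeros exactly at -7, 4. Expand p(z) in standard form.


The polynomial is p(z) = ∏_{α ∈ S} (z − α), where S = {-7, 4}.
Expanding the product yields: p(z) = z^2 + 3·z -28.
The resulting polynomial has degree 2 and real coefficients as required.

p(z) = z^2 + 3·z -28.


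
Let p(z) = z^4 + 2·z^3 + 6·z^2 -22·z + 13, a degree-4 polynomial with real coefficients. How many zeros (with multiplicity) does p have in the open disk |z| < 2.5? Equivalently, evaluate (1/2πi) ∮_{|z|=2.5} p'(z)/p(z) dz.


The zeros of p are: 1, (-2 + 3i), (-2 - 3i), 1.
Their magnitudes are: 1, 3.606, 3.606, 1.
Zeros with |z| < R = 2.5: 1, 1.
Count = 2.
By the argument principle, (1/2πi) ∮_{|z|=R} p'(z)/p(z) dz equals exactly this count.

Number of zeros inside |z| < 2.5: 2.


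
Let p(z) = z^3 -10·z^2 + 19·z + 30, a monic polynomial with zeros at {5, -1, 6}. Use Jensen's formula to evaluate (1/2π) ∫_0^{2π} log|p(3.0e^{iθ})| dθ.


Zeros: -1, 5, 6; r = 3.0.
Inside |z| < r: -1. Outside (|z| ≥ r): 5, 6.
p(0) = 30, so log|p(0)| = log(30) = 3.4012.
Apply Jensen: I(r) = log|p(0)| + Σ_k log(r/|z_k|), summed over zeros inside |z| < r.
  log(r/|z_k|) for z_k = -1: log(3.0/1) = 1.0986
  Outside zeros (5, 6) contribute nothing to the Jensen sum.
Sum over inside zeros: 1.0986.
I(r) = log|p(0)| + (inside sum) = 3.4012 + 1.0986 = 4.4998.
Note: since some zeros are outside |z| ≤ r, the simplified n·log(r) form does NOT apply — only the inside zeros contribute.

I(r) ≈ 4.4998.


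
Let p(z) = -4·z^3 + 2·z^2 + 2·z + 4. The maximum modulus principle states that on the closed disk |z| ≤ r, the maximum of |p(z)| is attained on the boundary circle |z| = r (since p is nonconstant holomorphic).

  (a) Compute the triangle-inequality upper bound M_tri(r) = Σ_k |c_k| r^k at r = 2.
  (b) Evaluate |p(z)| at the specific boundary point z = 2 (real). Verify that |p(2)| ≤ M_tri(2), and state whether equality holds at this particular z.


Coefficients: c_0 = 4, c_1 = 2, c_2 = 2, c_3 = -4. Radius r = 2.
Part (a). Triangle bound: M_tri(r) = Σ_k |c_k| r^k
  = |4|·2^0 + |2|·2^1 + |2|·2^2 + |-4|·2^3
  = 4 + 4 + 8 + 32 = 48.
This bounds M(r) := max_{|z|=r} |p(z)| from above; equality holds iff all terms c_k z^k can be made to align in phase at a single z on |z|=r.
Part (b). At z = 2 (real, on the circle |z| = r):
  p(2) = (4)·2^0 + (2)·2^1 + (2)·2^2 + (-4)·2^3 = -16.
  |p(2)| = 16.
Check: |p(2)| = 16 ≤ 48 = M_tri(2). ✓ Equality does not hold at z = 2 (the coefficients have mixed signs, so the terms do not all align in phase there).

M_tri(2) = 48; |p(2)| = 16; equality at z=2: no.


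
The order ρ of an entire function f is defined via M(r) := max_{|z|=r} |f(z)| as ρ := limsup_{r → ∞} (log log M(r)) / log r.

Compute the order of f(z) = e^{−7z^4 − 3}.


|e^{−7z^4 − 3}| = e^{Re(-7·z^4) + -3} ≤ e^{7|z|^4 + -3} = e^{7r^4 + -3} on |z| = r, so ρ ≤ 4. Choosing z on |z|=r so that -7·z^4 is real positive (always possible by picking arg z appropriately) gives |f(z)| = e^{7r^4 + -3}, matching the bound. The additive constant -3 does not affect log log M(r) ~ 4·log r. Hence ρ = 4.
Therefore ρ = 4.

Order ρ = 4.


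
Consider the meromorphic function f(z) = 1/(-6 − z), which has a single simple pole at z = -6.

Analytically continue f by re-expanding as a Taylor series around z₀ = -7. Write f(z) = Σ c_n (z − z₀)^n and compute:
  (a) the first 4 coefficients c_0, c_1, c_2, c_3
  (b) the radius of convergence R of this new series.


Let w = z − z₀, so z = z₀ + w.
Then -6 − z = -6 − (z₀ + w) = (-6 − z₀) − w = 1 − w.
f(z) = 1/(1 − w) = (1/(1)) · 1/(1 − w/(1)) = Σ_{n≥0} w^n / (1)^(n+1).
So c_n = 1/(1)^(n+1):
  c_0 = 1/(1)^1 = 1.
  c_1 = 1/(1)^2 = 1.
  c_2 = 1/(1)^3 = 1.
  c_3 = 1/(1)^4 = 1.
The series is valid for |w/d| < 1, i.e. |z − z₀| < |d|.
Radius of convergence: R = |-6 − z₀| = |1| = 1 (distance from z₀ to the singularity z = -6).

c_0 = 1, c_1 = 1, c_2 = 1, c_3 = 1; R = 1.


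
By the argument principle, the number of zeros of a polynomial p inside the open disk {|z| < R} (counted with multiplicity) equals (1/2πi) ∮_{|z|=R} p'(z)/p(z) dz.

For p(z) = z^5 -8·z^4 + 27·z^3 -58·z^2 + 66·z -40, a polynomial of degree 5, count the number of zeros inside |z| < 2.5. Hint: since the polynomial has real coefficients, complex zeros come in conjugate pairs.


The zeros of p are: (1 + 2i), (1 - 2i), (1 + 1i), (1 - 1i), 4.
Their magnitudes are: 2.236, 2.236, 1.414, 1.414, 4.
Zeros with |z| < R = 2.5: (1 + 2i), (1 - 2i), (1 + 1i), (1 - 1i).
Count = 4.
By the argument principle, (1/2πi) ∮_{|z|=R} p'(z)/p(z) dz equals exactly this count.

Number of zeros inside |z| < 2.5: 4.


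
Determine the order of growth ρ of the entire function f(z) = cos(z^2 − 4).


Write cos(w) = (e^{iw} ± e^{−iw})/(2 or 2i), so |cos(w)| ≤ e^{|w|}. With w = z^2 − 4, |w| ≤ 1r^2 + 4 on |z|=r, giving M(r) ≤ e^{1r^2 + 4} and ρ ≤ 2. For the lower bound, choose z on |z|=r with 1z^2 purely imaginary of modulus 1r^2; then |cos(z^2 − 4)| grows like e^{1r^2}/2, so ρ ≥ 2. Hence ρ = 2.
Therefore ρ = 2.

Order ρ = 2.


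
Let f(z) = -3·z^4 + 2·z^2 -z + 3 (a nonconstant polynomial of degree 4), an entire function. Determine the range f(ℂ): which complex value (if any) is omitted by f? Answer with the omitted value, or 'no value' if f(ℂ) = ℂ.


Little Picard bounds the complement of f(ℂ) to at most one point.
For every w ∈ ℂ, the equation p(z) − w = 0 is a nonconstant polynomial in z and hence has at least one root by the fundamental theorem of algebra. So p is surjective onto ℂ, omitting no value.

Omitted value: no value.


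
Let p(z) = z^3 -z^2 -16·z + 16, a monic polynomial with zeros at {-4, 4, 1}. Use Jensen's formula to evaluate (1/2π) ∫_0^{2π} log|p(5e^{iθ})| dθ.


Zeros: -4, 1, 4; r = 5.
Inside |z| < r: -4, 1, 4. Outside (|z| ≥ r): ∅.
p(0) = 16, so log|p(0)| = log(16) = 2.7726.
Apply Jensen: I(r) = log|p(0)| + Σ_k log(r/|z_k|), summed over zeros inside |z| < r.
  log(r/|z_k|) for z_k = -4: log(5/4) = 0.2231
  log(r/|z_k|) for z_k = 4: log(5/4) = 0.2231
  log(r/|z_k|) for z_k = 1: log(5/1) = 1.6094
Sum over inside zeros: 2.0557.
I(r) = log|p(0)| + (inside sum) = 2.7726 + 2.0557 = 4.8283.
Closed form (all zeros inside, monic): I(r) = n·log(r) = 3·log(5) = 4.8283. ✓

I(r) ≈ 4.8283.


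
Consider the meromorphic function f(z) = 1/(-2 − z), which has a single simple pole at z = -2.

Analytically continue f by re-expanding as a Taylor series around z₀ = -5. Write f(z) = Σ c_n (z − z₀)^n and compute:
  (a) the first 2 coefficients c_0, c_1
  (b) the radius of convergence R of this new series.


Let w = z − z₀, so z = z₀ + w.
Then -2 − z = -2 − (z₀ + w) = (-2 − z₀) − w = 3 − w.
f(z) = 1/(3 − w) = (1/(3)) · 1/(1 − w/(3)) = Σ_{n≥0} w^n / (3)^(n+1).
So c_n = 1/(3)^(n+1):
  c_0 = 1/(3)^1 = 1/3.
  c_1 = 1/(3)^2 = 1/9.
The series is valid for |w/d| < 1, i.e. |z − z₀| < |d|.
Radius of convergence: R = |-2 − z₀| = |3| = 3 (distance from z₀ to the singularity z = -2).

c_0 = 1/3, c_1 = 1/9; R = 3.


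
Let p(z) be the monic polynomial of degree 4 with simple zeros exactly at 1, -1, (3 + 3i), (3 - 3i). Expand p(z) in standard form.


The polynomial is p(z) = ∏_{α ∈ S} (z − α), where S = {1, -1, (3 + 3i), (3 - 3i)}.
Expanding the product yields: p(z) = z^4 -6·z^3 + 17·z^2 + 6·z -18.
Note conjugate pairs combine to real quadratics: (z − (3+3i))(z − (3−3i)) = z² − 6z + 18.
The resulting polynomial has degree 4 and real coefficients as required.

p(z) = z^4 -6·z^3 + 17·z^2 + 6·z -18.


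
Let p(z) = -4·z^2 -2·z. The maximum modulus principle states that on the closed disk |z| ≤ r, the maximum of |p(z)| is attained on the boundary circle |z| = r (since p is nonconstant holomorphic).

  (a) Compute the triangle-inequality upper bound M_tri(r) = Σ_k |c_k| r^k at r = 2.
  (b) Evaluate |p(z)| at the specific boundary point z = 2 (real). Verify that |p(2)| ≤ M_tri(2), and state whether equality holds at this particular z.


Coefficients: c_0 = 0, c_1 = -2, c_2 = -4. Radius r = 2.
Part (a). Triangle bound: M_tri(r) = Σ_k |c_k| r^k
  = |0|·2^0 + |-2|·2^1 + |-4|·2^2
  = 0 + 4 + 16 = 20.
This bounds M(r) := max_{|z|=r} |p(z)| from above; equality holds iff all terms c_k z^k can be made to align in phase at a single z on |z|=r.
Part (b). At z = 2 (real, on the circle |z| = r):
  p(2) = (0)·2^0 + (-2)·2^1 + (-4)·2^2 = -20.
  |p(2)| = 20.
Since all nonzero coefficients share the same sign, |p(2)| = 20 = M_tri(2); the triangle bound is attained at z = 2, so in fact M(r) = 20.

M_tri(2) = 20; |p(2)| = 20; equality at z=2: yes.


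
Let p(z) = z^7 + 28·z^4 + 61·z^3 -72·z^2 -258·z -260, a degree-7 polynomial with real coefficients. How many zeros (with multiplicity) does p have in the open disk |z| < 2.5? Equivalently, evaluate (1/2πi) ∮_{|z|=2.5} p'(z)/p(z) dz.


The zeros of p are: (2 + 3i), (2 - 3i), (-2 + 1i), (-2 - 1i), (-1 + 1i), (-1 - 1i), 2.
Their magnitudes are: 3.606, 3.606, 2.236, 2.236, 1.414, 1.414, 2.
Zeros with |z| < R = 2.5: (-2 + 1i), (-2 - 1i), (-1 + 1i), (-1 - 1i), 2.
Count = 5.
By the argument principle, (1/2πi) ∮_{|z|=R} p'(z)/p(z) dz equals exactly this count.

Number of zeros inside |z| < 2.5: 5.


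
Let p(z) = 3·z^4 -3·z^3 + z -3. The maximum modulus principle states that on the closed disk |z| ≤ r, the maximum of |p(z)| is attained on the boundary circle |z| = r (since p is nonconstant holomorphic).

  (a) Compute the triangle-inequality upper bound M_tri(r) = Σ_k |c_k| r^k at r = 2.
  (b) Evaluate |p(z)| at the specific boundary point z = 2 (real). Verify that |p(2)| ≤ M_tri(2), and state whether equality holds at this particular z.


Coefficients: c_0 = -3, c_1 = 1, c_2 = 0, c_3 = -3, c_4 = 3. Radius r = 2.
Part (a). Triangle bound: M_tri(r) = Σ_k |c_k| r^k
  = |-3|·2^0 + |1|·2^1 + |0|·2^2 + |-3|·2^3 + |3|·2^4
  = 3 + 2 + 0 + 24 + 48 = 77.
This bounds M(r) := max_{|z|=r} |p(z)| from above; equality holds iff all terms c_k z^k can be made to align in phase at a single z on |z|=r.
Part (b). At z = 2 (real, on the circle |z| = r):
  p(2) = (-3)·2^0 + (1)·2^1 + (0)·2^2 + (-3)·2^3 + (3)·2^4 = 23.
  |p(2)| = 23.
Check: |p(2)| = 23 ≤ 77 = M_tri(2). ✓ Equality does not hold at z = 2 (the coefficients have mixed signs, so the terms do not all align in phase there).

M_tri(2) = 77; |p(2)| = 23; equality at z=2: no.


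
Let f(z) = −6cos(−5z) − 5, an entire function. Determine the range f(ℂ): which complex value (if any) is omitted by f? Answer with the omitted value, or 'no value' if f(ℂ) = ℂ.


Little Picard bounds the complement of f(ℂ) to at most one point.
cos is entire and surjective onto ℂ: for every w ∈ ℂ, cos(ζ) = w has a solution ζ ∈ ℂ (e.g., via the complex inverse arccos). With ζ = −5z this gives z = ζ/(-5). Then -6·cos(−5z) takes every value in -6·ℂ = ℂ, and adding -5 is a bijection of ℂ. So f is surjective and omits no value. (Note: only on the real line is cos bounded by [−1, 1].)

Omitted value: no value.


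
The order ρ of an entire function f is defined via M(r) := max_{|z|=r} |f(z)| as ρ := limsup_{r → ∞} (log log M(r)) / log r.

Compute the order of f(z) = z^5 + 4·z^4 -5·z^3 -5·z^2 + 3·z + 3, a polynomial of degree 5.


|f(z)| ≤ Σ|c_k|·r^k = O(r^5) as r → ∞. Polynomial growth is O(e^{r^ε}) for every ε > 0 (since r^5/e^{r^ε} → 0), so ρ ≤ ε for all ε > 0, i.e. ρ = 0. Every nonconstant polynomial has order 0.
Therefore ρ = 0.

Order ρ = 0.


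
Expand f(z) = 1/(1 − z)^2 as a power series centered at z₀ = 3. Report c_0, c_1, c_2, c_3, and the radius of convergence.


Let w = z − z₀, so z = z₀ + w.
Then 1 − z = 1 − (z₀ + w) = (1 − z₀) − w = -2 − w.
f(z) = 1/(-2 − w)^2 = (1/(-2)^2) · (1 − w/(-2))^{−2}.
By the binomial series (1−u)^{−2} = Σ_{n≥0} C(n+1, 1) u^n for |u|<1, with u = w/(-2):
  c_n = C(n+1, 1) / (-2)^(n+2).
  c_0 = 1/(-2)^2 = 1/4.
  c_1 = 2/(-2)^3 = -1/4.
  c_2 = 3/(-2)^4 = 3/16.
  c_3 = 4/(-2)^5 = -1/8.
The series is valid for |w/d| < 1, i.e. |z − z₀| < |d|.
Radius of convergence: R = |1 − z₀| = |-2| = 2 (distance from z₀ to the singularity z = 1).

c_0 = 1/4, c_1 = -1/4, c_2 = 3/16, c_3 = -1/8; R = 2.


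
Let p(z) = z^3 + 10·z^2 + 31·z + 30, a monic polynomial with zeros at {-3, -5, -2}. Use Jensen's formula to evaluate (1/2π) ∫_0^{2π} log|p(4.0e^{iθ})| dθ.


Zeros: -5, -3, -2; r = 4.0.
Inside |z| < r: -3, -2. Outside (|z| ≥ r): -5.
p(0) = 30, so log|p(0)| = log(30) = 3.4012.
Apply Jensen: I(r) = log|p(0)| + Σ_k log(r/|z_k|), summed over zeros inside |z| < r.
  log(r/|z_k|) for z_k = -3: log(4.0/3) = 0.2877
  log(r/|z_k|) for z_k = -2: log(4.0/2) = 0.6931
  Outside zeros (-5) contribute nothing to the Jensen sum.
Sum over inside zeros: 0.9808.
I(r) = log|p(0)| + (inside sum) = 3.4012 + 0.9808 = 4.3820.
Note: since some zeros are outside |z| ≤ r, the simplified n·log(r) form does NOT apply — only the inside zeros contribute.

I(r) ≈ 4.3820.


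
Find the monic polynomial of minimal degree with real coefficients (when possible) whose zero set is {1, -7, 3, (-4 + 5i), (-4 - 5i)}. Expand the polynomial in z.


The polynomial is p(z) = ∏_{α ∈ S} (z − α), where S = {1, -7, 3, (-4 + 5i), (-4 - 5i)}.
Expanding the product yields: p(z) = z^5 + 11·z^4 + 40·z^3 -56·z^2 -857·z + 861.
Note conjugate pairs combine to real quadratics: (z − (-4+5i))(z − (-4−5i)) = z² + 8z + 41.
The resulting polynomial has degree 5 and real coefficients as required.

p(z) = z^5 + 11·z^4 + 40·z^3 -56·z^2 -857·z + 861.


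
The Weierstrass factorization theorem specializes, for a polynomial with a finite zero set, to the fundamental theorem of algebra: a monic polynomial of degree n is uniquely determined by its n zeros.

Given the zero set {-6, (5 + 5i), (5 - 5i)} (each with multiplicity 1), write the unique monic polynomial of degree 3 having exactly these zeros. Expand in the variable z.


The polynomial is p(z) = ∏_{α ∈ S} (z − α), where S = {-6, (5 + 5i), (5 - 5i)}.
Expanding the product yields: p(z) = z^3 -4·z^2 -10·z + 300.
Note conjugate pairs combine to real quadratics: (z − (5+5i))(z − (5−5i)) = z² − 10z + 50.
The resulting polynomial has degree 3 and real coefficients as required.

p(z) = z^3 -4·z^2 -10·z + 300.


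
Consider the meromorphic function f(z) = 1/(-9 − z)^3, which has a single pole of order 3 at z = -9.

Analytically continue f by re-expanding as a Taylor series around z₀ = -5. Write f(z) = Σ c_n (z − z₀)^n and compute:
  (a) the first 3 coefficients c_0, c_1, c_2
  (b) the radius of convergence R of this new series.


Let w = z − z₀, so z = z₀ + w.
Then -9 − z = -9 − (z₀ + w) = (-9 − z₀) − w = -4 − w.
f(z) = 1/(-4 − w)^3 = (1/(-4)^3) · (1 − w/(-4))^{−3}.
By the binomial series (1−u)^{−3} = Σ_{n≥0} C(n+2, 2) u^n for |u|<1, with u = w/(-4):
  c_n = C(n+2, 2) / (-4)^(n+3).
  c_0 = 1/(-4)^3 = -1/64.
  c_1 = 3/(-4)^4 = 3/256.
  c_2 = 6/(-4)^5 = -3/512.
The series is valid for |w/d| < 1, i.e. |z − z₀| < |d|.
Radius of convergence: R = |-9 − z₀| = |-4| = 4 (distance from z₀ to the singularity z = -9).

c_0 = -1/64, c_1 = 3/256, c_2 = -3/512; R = 4.


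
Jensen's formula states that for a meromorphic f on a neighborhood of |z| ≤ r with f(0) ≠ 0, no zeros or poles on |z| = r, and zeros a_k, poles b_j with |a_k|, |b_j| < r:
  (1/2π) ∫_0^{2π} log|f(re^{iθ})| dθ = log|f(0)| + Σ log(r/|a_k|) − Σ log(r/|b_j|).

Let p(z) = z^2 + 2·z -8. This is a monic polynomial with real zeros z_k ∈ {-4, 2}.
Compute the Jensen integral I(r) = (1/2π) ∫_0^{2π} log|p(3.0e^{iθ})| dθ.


Zeros: -4, 2; r = 3.0.
Inside |z| < r: 2. Outside (|z| ≥ r): -4.
p(0) = -8, so log|p(0)| = log(8) = 2.0794.
Apply Jensen: I(r) = log|p(0)| + Σ_k log(r/|z_k|), summed over zeros inside |z| < r.
  log(r/|z_k|) for z_k = 2: log(3.0/2) = 0.4055
  Outside zeros (-4) contribute nothing to the Jensen sum.
Sum over inside zeros: 0.4055.
I(r) = log|p(0)| + (inside sum) = 2.0794 + 0.4055 = 2.4849.
Note: since some zeros are outside |z| ≤ r, the simplified n·log(r) form does NOT apply — only the inside zeros contribute.

I(r) ≈ 2.4849.


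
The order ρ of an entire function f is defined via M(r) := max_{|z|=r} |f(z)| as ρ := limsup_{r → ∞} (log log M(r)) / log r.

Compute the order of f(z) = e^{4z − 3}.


|e^{4z − 3}| = e^{Re(4·z) + -3} ≤ e^{4|z|^1 + -3} = e^{4r^1 + -3} on |z| = r, so ρ ≤ 1. Choosing z on |z|=r so that 4·z is real positive (always possible by picking arg z appropriately) gives |f(z)| = e^{4r^1 + -3}, matching the bound. The additive constant -3 does not affect log log M(r) ~ 1·log r. Hence ρ = 1.
Therefore ρ = 1.

Order ρ = 1.
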